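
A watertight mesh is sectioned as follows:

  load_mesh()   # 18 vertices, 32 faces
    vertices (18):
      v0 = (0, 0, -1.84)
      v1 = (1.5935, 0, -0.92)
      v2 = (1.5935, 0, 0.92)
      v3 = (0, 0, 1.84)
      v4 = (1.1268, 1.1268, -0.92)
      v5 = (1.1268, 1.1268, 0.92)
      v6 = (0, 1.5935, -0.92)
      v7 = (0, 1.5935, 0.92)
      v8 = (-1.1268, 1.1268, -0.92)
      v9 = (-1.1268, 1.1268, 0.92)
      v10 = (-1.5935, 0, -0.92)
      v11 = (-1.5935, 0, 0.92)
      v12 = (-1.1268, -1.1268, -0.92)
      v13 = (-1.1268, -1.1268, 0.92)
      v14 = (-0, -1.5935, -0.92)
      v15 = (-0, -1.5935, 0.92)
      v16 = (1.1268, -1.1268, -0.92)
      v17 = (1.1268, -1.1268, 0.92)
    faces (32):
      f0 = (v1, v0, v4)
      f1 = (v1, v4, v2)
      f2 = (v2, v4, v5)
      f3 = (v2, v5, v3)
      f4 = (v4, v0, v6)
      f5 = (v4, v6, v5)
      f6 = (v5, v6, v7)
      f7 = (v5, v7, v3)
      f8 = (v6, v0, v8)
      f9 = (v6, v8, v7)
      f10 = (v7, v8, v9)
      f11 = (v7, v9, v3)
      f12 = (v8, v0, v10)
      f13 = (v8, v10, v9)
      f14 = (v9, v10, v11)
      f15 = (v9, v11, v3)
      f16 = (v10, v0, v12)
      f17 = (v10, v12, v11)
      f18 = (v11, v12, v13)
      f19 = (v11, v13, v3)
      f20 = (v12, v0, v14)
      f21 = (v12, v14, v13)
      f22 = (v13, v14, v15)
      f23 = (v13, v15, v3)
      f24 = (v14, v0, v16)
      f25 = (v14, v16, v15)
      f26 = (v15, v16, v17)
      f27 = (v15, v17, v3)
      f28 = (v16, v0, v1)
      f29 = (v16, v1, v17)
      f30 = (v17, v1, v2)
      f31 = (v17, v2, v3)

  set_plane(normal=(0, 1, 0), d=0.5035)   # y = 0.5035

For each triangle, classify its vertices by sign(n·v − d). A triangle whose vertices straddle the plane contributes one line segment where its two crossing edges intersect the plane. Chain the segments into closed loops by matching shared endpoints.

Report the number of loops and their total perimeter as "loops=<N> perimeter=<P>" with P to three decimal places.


Straddling triangles (12 of 32):
  (v1,v0,v4) [--+] → (0.5035, 0.5035, -1.42891)–(1.38496, 0.5035, -0.92)  len=1.0178
  (v1,v4,v2) [-+-] → (1.38496, 0.5035, -0.92)–(1.38496, 0.5035, 0.0978133)  len=1.0178
  (v2,v4,v5) [-++] → (1.38496, 0.5035, 0.0978133)–(1.38496, 0.5035, 0.92)  len=0.8222
  (v2,v5,v3) [-+-] → (1.38496, 0.5035, 0.92)–(0.5035, 0.5035, 1.42891)  len=1.0178
  (v4,v0,v6) [+-+] → (0.5035, 0.5035, -1.42891)–(0, 0.5035, -1.54931)  len=0.5177
  (v5,v7,v3) [++-] → (0, 0.5035, 1.54931)–(0.5035, 0.5035, 1.42891)  len=0.5177
  (v6,v0,v8) [+-+] → (0, 0.5035, -1.54931)–(-0.5035, 0.5035, -1.42891)  len=0.5177
  (v7,v9,v3) [++-] → (-0.5035, 0.5035, 1.42891)–(0, 0.5035, 1.54931)  len=0.5177
  (v8,v0,v10) [+--] → (-0.5035, 0.5035, -1.42891)–(-1.38496, 0.5035, -0.92)  len=1.0178
  (v8,v10,v9) [+-+] → (-1.38496, 0.5035, -0.92)–(-1.38496, 0.5035, -0.0978133)  len=0.8222
  (v9,v10,v11) [+--] → (-1.38496, 0.5035, -0.0978133)–(-1.38496, 0.5035, 0.92)  len=1.0178
  (v9,v11,v3) [+--] → (-1.38496, 0.5035, 0.92)–(-0.5035, 0.5035, 1.42891)  len=1.0178

Chained into 1 loop(s):
  loop 1: 12 segments, perimeter = 9.8221
Total perimeter = 9.822

loops=1 perimeter=9.822


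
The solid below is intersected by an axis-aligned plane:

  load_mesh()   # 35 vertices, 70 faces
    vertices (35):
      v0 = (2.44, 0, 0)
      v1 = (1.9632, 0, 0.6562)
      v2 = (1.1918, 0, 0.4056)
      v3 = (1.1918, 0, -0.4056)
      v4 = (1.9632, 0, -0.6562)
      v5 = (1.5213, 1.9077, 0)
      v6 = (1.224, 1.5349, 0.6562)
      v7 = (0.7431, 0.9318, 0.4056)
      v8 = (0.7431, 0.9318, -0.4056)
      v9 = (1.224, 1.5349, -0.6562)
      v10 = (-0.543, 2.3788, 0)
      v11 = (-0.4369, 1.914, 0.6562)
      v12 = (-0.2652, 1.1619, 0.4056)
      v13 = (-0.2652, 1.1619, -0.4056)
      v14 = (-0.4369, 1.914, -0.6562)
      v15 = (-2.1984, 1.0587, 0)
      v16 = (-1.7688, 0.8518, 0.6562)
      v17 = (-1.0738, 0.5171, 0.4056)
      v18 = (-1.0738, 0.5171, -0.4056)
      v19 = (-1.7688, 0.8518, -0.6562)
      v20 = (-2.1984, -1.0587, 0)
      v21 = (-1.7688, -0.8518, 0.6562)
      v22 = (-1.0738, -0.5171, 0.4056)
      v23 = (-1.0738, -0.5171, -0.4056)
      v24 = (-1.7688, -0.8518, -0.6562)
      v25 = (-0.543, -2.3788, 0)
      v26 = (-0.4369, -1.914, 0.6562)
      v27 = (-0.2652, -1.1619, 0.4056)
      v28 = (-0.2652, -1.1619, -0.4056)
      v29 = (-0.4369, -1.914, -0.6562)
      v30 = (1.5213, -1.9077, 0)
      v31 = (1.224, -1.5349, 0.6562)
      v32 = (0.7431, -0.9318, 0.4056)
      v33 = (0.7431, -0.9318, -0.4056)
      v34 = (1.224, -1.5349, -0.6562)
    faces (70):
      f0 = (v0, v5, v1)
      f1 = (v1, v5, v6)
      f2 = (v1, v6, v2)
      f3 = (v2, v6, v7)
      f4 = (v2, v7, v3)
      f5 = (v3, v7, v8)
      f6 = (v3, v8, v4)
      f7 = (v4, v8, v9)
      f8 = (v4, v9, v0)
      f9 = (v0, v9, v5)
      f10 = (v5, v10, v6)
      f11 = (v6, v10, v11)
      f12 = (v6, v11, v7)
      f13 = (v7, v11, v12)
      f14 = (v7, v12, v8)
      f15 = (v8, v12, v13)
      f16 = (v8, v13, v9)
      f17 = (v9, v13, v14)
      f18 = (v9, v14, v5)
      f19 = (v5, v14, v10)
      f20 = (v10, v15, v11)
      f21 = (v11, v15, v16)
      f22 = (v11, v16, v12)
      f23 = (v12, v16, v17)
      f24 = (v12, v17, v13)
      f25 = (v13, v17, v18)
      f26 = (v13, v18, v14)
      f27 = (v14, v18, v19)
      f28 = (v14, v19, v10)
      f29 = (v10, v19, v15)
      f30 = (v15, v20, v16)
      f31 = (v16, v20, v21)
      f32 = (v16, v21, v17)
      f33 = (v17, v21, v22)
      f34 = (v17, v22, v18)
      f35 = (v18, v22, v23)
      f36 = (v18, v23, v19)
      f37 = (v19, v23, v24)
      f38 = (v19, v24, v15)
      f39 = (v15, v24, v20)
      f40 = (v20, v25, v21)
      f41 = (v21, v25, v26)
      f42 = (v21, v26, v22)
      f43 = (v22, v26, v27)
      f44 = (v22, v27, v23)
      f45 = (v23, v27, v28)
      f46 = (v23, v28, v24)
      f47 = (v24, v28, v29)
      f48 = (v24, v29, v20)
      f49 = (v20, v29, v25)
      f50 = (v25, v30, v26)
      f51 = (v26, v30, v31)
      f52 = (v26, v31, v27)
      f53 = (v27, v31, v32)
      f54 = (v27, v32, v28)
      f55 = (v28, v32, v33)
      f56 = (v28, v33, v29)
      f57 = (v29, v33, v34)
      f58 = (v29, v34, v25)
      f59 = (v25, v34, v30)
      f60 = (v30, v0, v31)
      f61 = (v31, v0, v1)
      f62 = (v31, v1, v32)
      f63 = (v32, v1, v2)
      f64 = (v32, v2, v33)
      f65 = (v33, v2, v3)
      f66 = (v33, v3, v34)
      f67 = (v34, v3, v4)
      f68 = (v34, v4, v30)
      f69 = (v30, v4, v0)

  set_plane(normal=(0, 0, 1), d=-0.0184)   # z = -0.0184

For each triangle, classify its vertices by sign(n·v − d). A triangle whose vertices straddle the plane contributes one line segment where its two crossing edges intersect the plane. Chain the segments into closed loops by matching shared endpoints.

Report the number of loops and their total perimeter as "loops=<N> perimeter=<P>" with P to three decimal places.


Straddling triangles (28 of 70):
  (v2,v7,v3) [++-] → (0.977628, 0.444764, -0.0184)–(1.1918, 0, -0.0184)  len=0.4936
  (v3,v7,v8) [-+-] → (0.977628, 0.444764, -0.0184)–(0.7431, 0.9318, -0.0184)  len=0.5406
  (v4,v9,v0) [--+] → (2.4059, 0.043039, -0.0184)–(2.42663, 0, -0.0184)  len=0.0478
  (v0,v9,v5) [+-+] → (2.4059, 0.043039, -0.0184)–(1.51296, 1.89725, -0.0184)  len=2.0580
  (v7,v12,v8) [++-] → (0.261821, 1.04163, -0.0184)–(0.7431, 0.9318, -0.0184)  len=0.4937
  (v8,v12,v13) [-+-] → (0.261821, 1.04163, -0.0184)–(-0.2652, 1.1619, -0.0184)  len=0.5406
  (v9,v14,v5) [--+] → (1.46639, 1.90788, -0.0184)–(1.51296, 1.89725, -0.0184)  len=0.0478
  (v5,v14,v10) [+-+] → (1.46639, 1.90788, -0.0184)–(-0.540025, 2.36577, -0.0184)  len=2.0580
  (v12,v17,v13) [++-] → (-0.651159, 0.854126, -0.0184)–(-0.2652, 1.1619, -0.0184)  len=0.4936
  (v13,v17,v18) [-+-] → (-0.651159, 0.854126, -0.0184)–(-1.0738, 0.5171, -0.0184)  len=0.5406
  (v14,v19,v10) [--+] → (-0.577372, 2.33598, -0.0184)–(-0.540025, 2.36577, -0.0184)  len=0.0478
  (v10,v19,v15) [+-+] → (-0.577372, 2.33598, -0.0184)–(-2.18635, 1.0529, -0.0184)  len=2.0579
  (v17,v22,v18) [++-] → (-1.0738, 0.0234582, -0.0184)–(-1.0738, 0.5171, -0.0184)  len=0.4936
  (v18,v22,v23) [-+-] → (-1.0738, 0.0234582, -0.0184)–(-1.0738, -0.5171, -0.0184)  len=0.5406
  (v19,v24,v15) [--+] → (-2.18635, 1.00513, -0.0184)–(-2.18635, 1.0529, -0.0184)  len=0.0478
  (v15,v24,v20) [+-+] → (-2.18635, 1.00513, -0.0184)–(-2.18635, -1.0529, -0.0184)  len=2.0580
  (v22,v27,v23) [++-] → (-0.687841, -0.824874, -0.0184)–(-1.0738, -0.5171, -0.0184)  len=0.4936
  (v23,v27,v28) [-+-] → (-0.687841, -0.824874, -0.0184)–(-0.2652, -1.1619, -0.0184)  len=0.5406
  (v24,v29,v20) [--+] → (-2.14901, -1.08268, -0.0184)–(-2.18635, -1.0529, -0.0184)  len=0.0478
  (v20,v29,v25) [+-+] → (-2.14901, -1.08268, -0.0184)–(-0.540025, -2.36577, -0.0184)  len=2.0579
  (v27,v32,v28) [++-] → (0.216079, -1.05207, -0.0184)–(-0.2652, -1.1619, -0.0184)  len=0.4937
  (v28,v32,v33) [-+-] → (0.216079, -1.05207, -0.0184)–(0.7431, -0.9318, -0.0184)  len=0.5406
  (v29,v34,v25) [--+] → (-0.493453, -2.35514, -0.0184)–(-0.540025, -2.36577, -0.0184)  len=0.0478
  (v25,v34,v30) [+-+] → (-0.493453, -2.35514, -0.0184)–(1.51296, -1.89725, -0.0184)  len=2.0580
  (v32,v2,v33) [++-] → (0.957272, -0.487036, -0.0184)–(0.7431, -0.9318, -0.0184)  len=0.4936
  (v33,v2,v3) [-+-] → (0.957272, -0.487036, -0.0184)–(1.1918, 0, -0.0184)  len=0.5406
  (v34,v4,v30) [--+] → (1.53369, -1.85421, -0.0184)–(1.51296, -1.89725, -0.0184)  len=0.0478
  (v30,v4,v0) [+-+] → (1.53369, -1.85421, -0.0184)–(2.42663, 0, -0.0184)  len=2.0580

Chained into 2 loop(s):
  loop 1: 14 segments, perimeter = 7.2395
  loop 2: 14 segments, perimeter = 14.7403
Total perimeter = 21.980

loops=2 perimeter=21.980


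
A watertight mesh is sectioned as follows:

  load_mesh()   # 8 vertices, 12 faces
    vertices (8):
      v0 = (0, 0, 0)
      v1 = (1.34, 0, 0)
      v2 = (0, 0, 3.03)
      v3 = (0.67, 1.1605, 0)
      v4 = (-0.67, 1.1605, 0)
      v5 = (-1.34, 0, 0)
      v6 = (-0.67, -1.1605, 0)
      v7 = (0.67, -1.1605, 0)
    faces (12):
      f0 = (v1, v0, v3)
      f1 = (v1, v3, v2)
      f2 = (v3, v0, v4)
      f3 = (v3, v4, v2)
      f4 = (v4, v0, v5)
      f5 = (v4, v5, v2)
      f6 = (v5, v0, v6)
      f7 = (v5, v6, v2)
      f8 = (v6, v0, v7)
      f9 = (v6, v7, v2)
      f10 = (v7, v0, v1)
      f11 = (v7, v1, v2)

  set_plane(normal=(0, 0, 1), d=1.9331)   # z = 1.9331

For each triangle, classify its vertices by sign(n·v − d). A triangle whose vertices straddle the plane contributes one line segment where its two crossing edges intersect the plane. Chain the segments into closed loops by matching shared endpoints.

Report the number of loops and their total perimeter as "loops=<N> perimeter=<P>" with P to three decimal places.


Straddling triangles (6 of 12):
  (v1,v3,v2) [--+] → (0.242549, 0.420116, 1.9331)–(0.485098, 0, 1.9331)  len=0.4851
  (v3,v4,v2) [--+] → (-0.242549, 0.420116, 1.9331)–(0.242549, 0.420116, 1.9331)  len=0.4851
  (v4,v5,v2) [--+] → (-0.485098, 0, 1.9331)–(-0.242549, 0.420116, 1.9331)  len=0.4851
  (v5,v6,v2) [--+] → (-0.242549, -0.420116, 1.9331)–(-0.485098, 0, 1.9331)  len=0.4851
  (v6,v7,v2) [--+] → (0.242549, -0.420116, 1.9331)–(-0.242549, -0.420116, 1.9331)  len=0.4851
  (v7,v1,v2) [--+] → (0.485098, 0, 1.9331)–(0.242549, -0.420116, 1.9331)  len=0.4851

Chained into 1 loop(s):
  loop 1: 6 segments, perimeter = 2.9106
Total perimeter = 2.911

loops=1 perimeter=2.911


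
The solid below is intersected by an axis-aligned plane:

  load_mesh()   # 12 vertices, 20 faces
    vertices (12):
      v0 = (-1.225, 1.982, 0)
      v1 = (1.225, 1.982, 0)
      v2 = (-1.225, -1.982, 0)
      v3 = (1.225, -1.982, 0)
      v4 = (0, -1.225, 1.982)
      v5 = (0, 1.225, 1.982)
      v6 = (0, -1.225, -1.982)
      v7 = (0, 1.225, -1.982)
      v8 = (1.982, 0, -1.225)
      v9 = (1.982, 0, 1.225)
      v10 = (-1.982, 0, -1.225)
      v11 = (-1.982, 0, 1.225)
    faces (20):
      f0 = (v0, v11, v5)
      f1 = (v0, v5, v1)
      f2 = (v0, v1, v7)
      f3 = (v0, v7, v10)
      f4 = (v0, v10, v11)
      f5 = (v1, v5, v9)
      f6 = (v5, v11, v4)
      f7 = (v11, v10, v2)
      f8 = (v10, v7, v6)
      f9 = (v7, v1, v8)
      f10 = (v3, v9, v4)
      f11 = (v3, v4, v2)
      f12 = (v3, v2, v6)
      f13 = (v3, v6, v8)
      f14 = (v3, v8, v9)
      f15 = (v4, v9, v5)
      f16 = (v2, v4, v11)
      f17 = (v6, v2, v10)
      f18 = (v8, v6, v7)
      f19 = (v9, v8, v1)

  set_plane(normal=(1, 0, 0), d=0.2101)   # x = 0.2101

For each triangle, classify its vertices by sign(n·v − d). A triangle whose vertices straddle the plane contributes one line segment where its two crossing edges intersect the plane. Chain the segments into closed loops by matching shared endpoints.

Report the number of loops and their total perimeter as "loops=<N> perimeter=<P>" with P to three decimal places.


loops=1 perimeter=12.881

Straddling triangles (10 of 20):
  (v0,v5,v1) [--+] → (0.2101, 1.35483, 1.64207)–(0.2101, 1.982, 0)  len=1.7578
  (v0,v1,v7) [-+-] → (0.2101, 1.982, 0)–(0.2101, 1.35483, -1.64207)  len=1.7578
  (v1,v5,v9) [+-+] → (0.2101, 1.35483, 1.64207)–(0.2101, 1.09515, 1.90175)  len=0.3673
  (v7,v1,v8) [-++] → (0.2101, 1.35483, -1.64207)–(0.2101, 1.09515, -1.90175)  len=0.3673
  (v3,v9,v4) [++-] → (0.2101, -1.09515, 1.90175)–(0.2101, -1.35483, 1.64207)  len=0.3673
  (v3,v4,v2) [+--] → (0.2101, -1.35483, 1.64207)–(0.2101, -1.982, 0)  len=1.7578
  (v3,v2,v6) [+--] → (0.2101, -1.982, 0)–(0.2101, -1.35483, -1.64207)  len=1.7578
  (v3,v6,v8) [+-+] → (0.2101, -1.35483, -1.64207)–(0.2101, -1.09515, -1.90175)  len=0.3673
  (v4,v9,v5) [-+-] → (0.2101, -1.09515, 1.90175)–(0.2101, 1.09515, 1.90175)  len=2.1903
  (v8,v6,v7) [+--] → (0.2101, -1.09515, -1.90175)–(0.2101, 1.09515, -1.90175)  len=2.1903

Chained into 1 loop(s):
  loop 1: 10 segments, perimeter = 12.8806
Total perimeter = 12.881


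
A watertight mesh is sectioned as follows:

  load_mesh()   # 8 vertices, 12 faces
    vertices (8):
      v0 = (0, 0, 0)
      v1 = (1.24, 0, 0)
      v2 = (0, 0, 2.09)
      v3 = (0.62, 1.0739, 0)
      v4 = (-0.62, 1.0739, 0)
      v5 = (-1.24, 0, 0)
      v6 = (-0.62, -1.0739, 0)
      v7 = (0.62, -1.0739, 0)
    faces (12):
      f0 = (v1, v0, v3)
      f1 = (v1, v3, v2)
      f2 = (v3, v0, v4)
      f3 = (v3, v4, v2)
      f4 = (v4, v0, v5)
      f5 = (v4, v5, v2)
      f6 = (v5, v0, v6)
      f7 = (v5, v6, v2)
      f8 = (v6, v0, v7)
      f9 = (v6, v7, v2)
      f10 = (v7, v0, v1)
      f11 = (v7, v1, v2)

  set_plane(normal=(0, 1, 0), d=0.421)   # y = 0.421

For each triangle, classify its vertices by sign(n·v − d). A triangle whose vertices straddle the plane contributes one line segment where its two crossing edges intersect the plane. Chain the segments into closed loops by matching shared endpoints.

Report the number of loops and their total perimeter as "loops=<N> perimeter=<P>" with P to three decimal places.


loops=1 perimeter=5.435

Straddling triangles (6 of 12):
  (v1,v0,v3) [--+] → (0.243058, 0.421, 0)–(0.996942, 0.421, 0)  len=0.7539
  (v1,v3,v2) [-+-] → (0.996942, 0.421, 0)–(0.243058, 0.421, 1.27066)  len=1.4775
  (v3,v0,v4) [+-+] → (0.243058, 0.421, 0)–(-0.243058, 0.421, 0)  len=0.4861
  (v3,v4,v2) [++-] → (-0.243058, 0.421, 1.27066)–(0.243058, 0.421, 1.27066)  len=0.4861
  (v4,v0,v5) [+--] → (-0.243058, 0.421, 0)–(-0.996942, 0.421, 0)  len=0.7539
  (v4,v5,v2) [+--] → (-0.996942, 0.421, 0)–(-0.243058, 0.421, 1.27066)  len=1.4775

Chained into 1 loop(s):
  loop 1: 6 segments, perimeter = 5.4349
Total perimeter = 5.435


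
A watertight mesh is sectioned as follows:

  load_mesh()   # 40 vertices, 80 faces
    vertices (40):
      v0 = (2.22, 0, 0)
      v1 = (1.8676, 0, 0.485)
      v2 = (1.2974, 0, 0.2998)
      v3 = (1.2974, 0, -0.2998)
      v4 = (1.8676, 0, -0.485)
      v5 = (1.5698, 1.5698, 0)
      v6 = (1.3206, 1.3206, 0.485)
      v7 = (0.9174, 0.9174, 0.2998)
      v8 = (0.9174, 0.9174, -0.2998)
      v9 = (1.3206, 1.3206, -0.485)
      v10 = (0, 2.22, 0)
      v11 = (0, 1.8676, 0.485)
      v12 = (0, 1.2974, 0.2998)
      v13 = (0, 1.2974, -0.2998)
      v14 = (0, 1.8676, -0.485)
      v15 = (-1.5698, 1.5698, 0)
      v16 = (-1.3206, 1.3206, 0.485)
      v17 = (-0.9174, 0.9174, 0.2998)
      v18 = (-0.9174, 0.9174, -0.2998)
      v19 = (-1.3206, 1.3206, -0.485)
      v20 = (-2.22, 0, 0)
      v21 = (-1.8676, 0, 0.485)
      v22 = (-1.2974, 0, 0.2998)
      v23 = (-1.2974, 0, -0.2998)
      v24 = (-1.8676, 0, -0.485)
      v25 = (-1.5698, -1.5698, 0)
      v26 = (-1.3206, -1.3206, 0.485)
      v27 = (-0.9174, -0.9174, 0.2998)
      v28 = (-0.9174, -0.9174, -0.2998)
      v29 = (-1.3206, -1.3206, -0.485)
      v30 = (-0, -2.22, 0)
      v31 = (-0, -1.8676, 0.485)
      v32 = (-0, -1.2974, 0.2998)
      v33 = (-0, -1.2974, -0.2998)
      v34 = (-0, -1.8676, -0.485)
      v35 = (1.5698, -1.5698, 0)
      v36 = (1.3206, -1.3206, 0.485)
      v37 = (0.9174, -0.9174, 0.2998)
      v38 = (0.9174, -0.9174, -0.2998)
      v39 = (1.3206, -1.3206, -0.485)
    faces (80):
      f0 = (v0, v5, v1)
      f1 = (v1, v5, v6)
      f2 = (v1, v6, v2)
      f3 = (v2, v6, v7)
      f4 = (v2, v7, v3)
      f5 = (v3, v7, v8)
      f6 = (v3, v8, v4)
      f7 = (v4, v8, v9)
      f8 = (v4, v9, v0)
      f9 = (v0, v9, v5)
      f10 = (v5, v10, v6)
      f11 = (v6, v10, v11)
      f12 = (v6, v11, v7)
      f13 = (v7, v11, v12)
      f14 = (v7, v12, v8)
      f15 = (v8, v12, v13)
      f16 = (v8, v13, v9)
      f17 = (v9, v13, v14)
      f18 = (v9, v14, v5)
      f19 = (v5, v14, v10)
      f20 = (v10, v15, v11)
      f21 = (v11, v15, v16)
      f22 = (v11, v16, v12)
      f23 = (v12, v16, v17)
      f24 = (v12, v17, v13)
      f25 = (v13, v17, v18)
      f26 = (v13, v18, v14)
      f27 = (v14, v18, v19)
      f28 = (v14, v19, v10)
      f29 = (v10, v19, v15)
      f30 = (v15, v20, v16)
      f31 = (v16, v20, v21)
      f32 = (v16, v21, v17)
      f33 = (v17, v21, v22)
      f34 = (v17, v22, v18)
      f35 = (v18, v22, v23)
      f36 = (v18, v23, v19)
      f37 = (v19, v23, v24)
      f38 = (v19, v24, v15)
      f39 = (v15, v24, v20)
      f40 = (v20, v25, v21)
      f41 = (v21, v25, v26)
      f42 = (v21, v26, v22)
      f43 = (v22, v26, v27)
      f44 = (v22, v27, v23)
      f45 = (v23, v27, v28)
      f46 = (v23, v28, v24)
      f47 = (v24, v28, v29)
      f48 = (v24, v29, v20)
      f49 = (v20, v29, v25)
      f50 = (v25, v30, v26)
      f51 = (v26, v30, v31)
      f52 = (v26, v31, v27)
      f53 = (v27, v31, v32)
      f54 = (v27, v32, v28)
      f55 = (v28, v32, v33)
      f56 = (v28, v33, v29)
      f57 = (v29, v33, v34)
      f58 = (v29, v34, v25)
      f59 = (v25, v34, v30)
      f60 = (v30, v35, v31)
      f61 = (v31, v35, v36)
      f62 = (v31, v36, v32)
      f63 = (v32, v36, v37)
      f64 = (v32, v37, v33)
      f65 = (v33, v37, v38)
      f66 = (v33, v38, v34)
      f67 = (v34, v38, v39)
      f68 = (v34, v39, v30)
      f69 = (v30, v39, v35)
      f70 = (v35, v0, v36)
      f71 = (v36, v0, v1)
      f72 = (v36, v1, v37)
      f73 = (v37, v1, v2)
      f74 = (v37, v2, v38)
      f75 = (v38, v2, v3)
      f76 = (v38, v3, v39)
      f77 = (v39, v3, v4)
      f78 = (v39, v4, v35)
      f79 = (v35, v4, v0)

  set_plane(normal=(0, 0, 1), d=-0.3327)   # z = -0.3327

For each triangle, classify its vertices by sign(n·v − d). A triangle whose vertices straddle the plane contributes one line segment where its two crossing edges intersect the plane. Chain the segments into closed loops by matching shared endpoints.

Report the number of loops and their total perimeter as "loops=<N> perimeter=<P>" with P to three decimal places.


Straddling triangles (32 of 80):
  (v3,v8,v4) [++-] → (1.0862, 0.754428, -0.3327)–(1.39869, 0, -0.3327)  len=0.8166
  (v4,v8,v9) [-+-] → (1.0862, 0.754428, -0.3327)–(0.989027, 0.989027, -0.3327)  len=0.2539
  (v4,v9,v0) [--+] → (1.60303, 0.905904, -0.3327)–(1.97826, 0, -0.3327)  len=0.9805
  (v0,v9,v5) [+-+] → (1.60303, 0.905904, -0.3327)–(1.39885, 1.39885, -0.3327)  len=0.5336
  (v8,v13,v9) [++-] → (0.234599, 1.30152, -0.3327)–(0.989027, 0.989027, -0.3327)  len=0.8166
  (v9,v13,v14) [-+-] → (0.234599, 1.30152, -0.3327)–(0, 1.39869, -0.3327)  len=0.2539
  (v9,v14,v5) [--+] → (0.49295, 1.77408, -0.3327)–(1.39885, 1.39885, -0.3327)  len=0.9805
  (v5,v14,v10) [+-+] → (0.49295, 1.77408, -0.3327)–(0, 1.97826, -0.3327)  len=0.5336
  (v13,v18,v14) [++-] → (-0.754428, 1.0862, -0.3327)–(0, 1.39869, -0.3327)  len=0.8166
  (v14,v18,v19) [-+-] → (-0.754428, 1.0862, -0.3327)–(-0.989027, 0.989027, -0.3327)  len=0.2539
  (v14,v19,v10) [--+] → (-0.905904, 1.60303, -0.3327)–(0, 1.97826, -0.3327)  len=0.9805
  (v10,v19,v15) [+-+] → (-0.905904, 1.60303, -0.3327)–(-1.39885, 1.39885, -0.3327)  len=0.5336
  (v18,v23,v19) [++-] → (-1.30152, 0.234599, -0.3327)–(-0.989027, 0.989027, -0.3327)  len=0.8166
  (v19,v23,v24) [-+-] → (-1.30152, 0.234599, -0.3327)–(-1.39869, 0, -0.3327)  len=0.2539
  (v19,v24,v15) [--+] → (-1.77408, 0.49295, -0.3327)–(-1.39885, 1.39885, -0.3327)  len=0.9805
  (v15,v24,v20) [+-+] → (-1.77408, 0.49295, -0.3327)–(-1.97826, 0, -0.3327)  len=0.5336
  (v23,v28,v24) [++-] → (-1.0862, -0.754428, -0.3327)–(-1.39869, 0, -0.3327)  len=0.8166
  (v24,v28,v29) [-+-] → (-1.0862, -0.754428, -0.3327)–(-0.989027, -0.989027, -0.3327)  len=0.2539
  (v24,v29,v20) [--+] → (-1.60303, -0.905904, -0.3327)–(-1.97826, 0, -0.3327)  len=0.9805
  (v20,v29,v25) [+-+] → (-1.60303, -0.905904, -0.3327)–(-1.39885, -1.39885, -0.3327)  len=0.5336
  (v28,v33,v29) [++-] → (-0.234599, -1.30152, -0.3327)–(-0.989027, -0.989027, -0.3327)  len=0.8166
  (v29,v33,v34) [-+-] → (-0.234599, -1.30152, -0.3327)–(0, -1.39869, -0.3327)  len=0.2539
  (v29,v34,v25) [--+] → (-0.49295, -1.77408, -0.3327)–(-1.39885, -1.39885, -0.3327)  len=0.9805
  (v25,v34,v30) [+-+] → (-0.49295, -1.77408, -0.3327)–(0, -1.97826, -0.3327)  len=0.5336
  (v33,v38,v34) [++-] → (0.754428, -1.0862, -0.3327)–(0, -1.39869, -0.3327)  len=0.8166
  (v34,v38,v39) [-+-] → (0.754428, -1.0862, -0.3327)–(0.989027, -0.989027, -0.3327)  len=0.2539
  (v34,v39,v30) [--+] → (0.905904, -1.60303, -0.3327)–(0, -1.97826, -0.3327)  len=0.9805
  (v30,v39,v35) [+-+] → (0.905904, -1.60303, -0.3327)–(1.39885, -1.39885, -0.3327)  len=0.5336
  (v38,v3,v39) [++-] → (1.30152, -0.234599, -0.3327)–(0.989027, -0.989027, -0.3327)  len=0.8166
  (v39,v3,v4) [-+-] → (1.30152, -0.234599, -0.3327)–(1.39869, 0, -0.3327)  len=0.2539
  (v39,v4,v35) [--+] → (1.77408, -0.49295, -0.3327)–(1.39885, -1.39885, -0.3327)  len=0.9805
  (v35,v4,v0) [+-+] → (1.77408, -0.49295, -0.3327)–(1.97826, 0, -0.3327)  len=0.5336

Chained into 2 loop(s):
  loop 1: 16 segments, perimeter = 8.5641
  loop 2: 16 segments, perimeter = 12.1128
Total perimeter = 20.677

loops=2 perimeter=20.677


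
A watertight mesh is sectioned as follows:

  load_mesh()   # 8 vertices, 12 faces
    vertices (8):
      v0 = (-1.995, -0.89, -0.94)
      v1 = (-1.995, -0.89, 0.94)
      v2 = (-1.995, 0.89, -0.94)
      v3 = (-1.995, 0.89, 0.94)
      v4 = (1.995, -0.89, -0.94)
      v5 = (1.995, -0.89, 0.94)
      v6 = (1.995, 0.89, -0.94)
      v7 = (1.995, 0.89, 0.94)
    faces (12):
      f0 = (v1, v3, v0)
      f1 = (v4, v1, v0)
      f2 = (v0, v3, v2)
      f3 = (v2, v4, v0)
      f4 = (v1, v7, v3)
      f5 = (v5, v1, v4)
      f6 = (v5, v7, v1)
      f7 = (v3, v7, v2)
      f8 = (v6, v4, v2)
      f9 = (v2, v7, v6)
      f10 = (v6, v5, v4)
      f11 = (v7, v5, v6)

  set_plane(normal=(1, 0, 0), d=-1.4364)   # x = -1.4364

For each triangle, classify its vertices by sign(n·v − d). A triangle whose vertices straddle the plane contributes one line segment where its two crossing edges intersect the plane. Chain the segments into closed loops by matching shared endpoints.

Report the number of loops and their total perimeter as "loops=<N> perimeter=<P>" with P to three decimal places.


Straddling triangles (8 of 12):
  (v4,v1,v0) [+--] → (-1.4364, -0.89, 0.6768)–(-1.4364, -0.89, -0.94)  len=1.6168
  (v2,v4,v0) [-+-] → (-1.4364, 0.6408, -0.94)–(-1.4364, -0.89, -0.94)  len=1.5308
  (v1,v7,v3) [-+-] → (-1.4364, -0.6408, 0.94)–(-1.4364, 0.89, 0.94)  len=1.5308
  (v5,v1,v4) [+-+] → (-1.4364, -0.89, 0.94)–(-1.4364, -0.89, 0.6768)  len=0.2632
  (v5,v7,v1) [++-] → (-1.4364, -0.6408, 0.94)–(-1.4364, -0.89, 0.94)  len=0.2492
  (v3,v7,v2) [-+-] → (-1.4364, 0.89, 0.94)–(-1.4364, 0.89, -0.6768)  len=1.6168
  (v6,v4,v2) [++-] → (-1.4364, 0.6408, -0.94)–(-1.4364, 0.89, -0.94)  len=0.2492
  (v2,v7,v6) [-++] → (-1.4364, 0.89, -0.6768)–(-1.4364, 0.89, -0.94)  len=0.2632

Chained into 1 loop(s):
  loop 1: 8 segments, perimeter = 7.3200
Total perimeter = 7.320

loops=1 perimeter=7.320


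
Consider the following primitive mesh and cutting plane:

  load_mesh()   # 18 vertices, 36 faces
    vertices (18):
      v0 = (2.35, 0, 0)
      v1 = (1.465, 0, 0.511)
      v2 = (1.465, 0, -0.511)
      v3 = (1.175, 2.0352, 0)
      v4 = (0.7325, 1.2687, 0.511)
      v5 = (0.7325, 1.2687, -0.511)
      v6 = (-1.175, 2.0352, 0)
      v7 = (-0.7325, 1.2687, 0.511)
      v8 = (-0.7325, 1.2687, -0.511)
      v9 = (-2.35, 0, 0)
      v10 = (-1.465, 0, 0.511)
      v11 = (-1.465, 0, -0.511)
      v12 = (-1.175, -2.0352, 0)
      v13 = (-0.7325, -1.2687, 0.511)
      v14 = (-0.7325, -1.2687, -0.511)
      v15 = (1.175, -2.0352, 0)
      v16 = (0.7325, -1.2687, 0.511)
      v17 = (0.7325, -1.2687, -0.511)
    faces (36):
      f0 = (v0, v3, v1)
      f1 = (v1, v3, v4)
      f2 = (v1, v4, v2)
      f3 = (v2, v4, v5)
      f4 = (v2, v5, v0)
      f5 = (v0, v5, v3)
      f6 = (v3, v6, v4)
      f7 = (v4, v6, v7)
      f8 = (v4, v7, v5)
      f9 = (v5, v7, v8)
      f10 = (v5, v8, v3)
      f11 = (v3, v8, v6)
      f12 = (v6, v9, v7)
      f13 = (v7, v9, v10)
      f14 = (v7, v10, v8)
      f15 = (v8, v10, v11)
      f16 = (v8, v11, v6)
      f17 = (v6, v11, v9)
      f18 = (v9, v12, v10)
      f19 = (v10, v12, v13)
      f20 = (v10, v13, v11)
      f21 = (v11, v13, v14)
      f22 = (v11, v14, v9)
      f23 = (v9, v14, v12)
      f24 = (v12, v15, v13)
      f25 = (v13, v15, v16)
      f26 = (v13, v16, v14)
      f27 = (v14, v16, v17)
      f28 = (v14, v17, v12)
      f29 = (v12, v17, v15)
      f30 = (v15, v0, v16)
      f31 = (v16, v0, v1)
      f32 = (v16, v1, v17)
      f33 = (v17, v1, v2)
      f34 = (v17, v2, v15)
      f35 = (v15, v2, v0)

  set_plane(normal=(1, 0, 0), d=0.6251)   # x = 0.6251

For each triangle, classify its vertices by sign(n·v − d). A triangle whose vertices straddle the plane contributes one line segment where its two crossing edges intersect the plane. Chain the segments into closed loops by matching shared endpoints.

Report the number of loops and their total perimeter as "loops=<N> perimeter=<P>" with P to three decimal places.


loops=2 perimeter=5.729

Straddling triangles (12 of 36):
  (v3,v6,v4) [+-+] → (0.6251, 2.0352, 0)–(0.6251, 1.31186, 0.482229)  len=0.8694
  (v4,v6,v7) [+--] → (0.6251, 1.31186, 0.482229)–(0.6251, 1.2687, 0.511)  len=0.0519
  (v4,v7,v5) [+-+] → (0.6251, 1.2687, 0.511)–(0.6251, 1.2687, -0.436077)  len=0.9471
  (v5,v7,v8) [+--] → (0.6251, 1.2687, -0.436077)–(0.6251, 1.2687, -0.511)  len=0.0749
  (v5,v8,v3) [+-+] → (0.6251, 1.2687, -0.511)–(0.6251, 1.81423, -0.147313)  len=0.6556
  (v3,v8,v6) [+--] → (0.6251, 1.81423, -0.147313)–(0.6251, 2.0352, 0)  len=0.2656
  (v12,v15,v13) [-+-] → (0.6251, -2.0352, 0)–(0.6251, -1.81423, 0.147313)  len=0.2656
  (v13,v15,v16) [-++] → (0.6251, -1.81423, 0.147313)–(0.6251, -1.2687, 0.511)  len=0.6556
  (v13,v16,v14) [-+-] → (0.6251, -1.2687, 0.511)–(0.6251, -1.2687, 0.436077)  len=0.0749
  (v14,v16,v17) [-++] → (0.6251, -1.2687, 0.436077)–(0.6251, -1.2687, -0.511)  len=0.9471
  (v14,v17,v12) [-+-] → (0.6251, -1.2687, -0.511)–(0.6251, -1.31186, -0.482229)  len=0.0519
  (v12,v17,v15) [-++] → (0.6251, -1.31186, -0.482229)–(0.6251, -2.0352, 0)  len=0.8694

Chained into 2 loop(s):
  loop 1: 6 segments, perimeter = 2.8644
  loop 2: 6 segments, perimeter = 2.8644
Total perimeter = 5.729


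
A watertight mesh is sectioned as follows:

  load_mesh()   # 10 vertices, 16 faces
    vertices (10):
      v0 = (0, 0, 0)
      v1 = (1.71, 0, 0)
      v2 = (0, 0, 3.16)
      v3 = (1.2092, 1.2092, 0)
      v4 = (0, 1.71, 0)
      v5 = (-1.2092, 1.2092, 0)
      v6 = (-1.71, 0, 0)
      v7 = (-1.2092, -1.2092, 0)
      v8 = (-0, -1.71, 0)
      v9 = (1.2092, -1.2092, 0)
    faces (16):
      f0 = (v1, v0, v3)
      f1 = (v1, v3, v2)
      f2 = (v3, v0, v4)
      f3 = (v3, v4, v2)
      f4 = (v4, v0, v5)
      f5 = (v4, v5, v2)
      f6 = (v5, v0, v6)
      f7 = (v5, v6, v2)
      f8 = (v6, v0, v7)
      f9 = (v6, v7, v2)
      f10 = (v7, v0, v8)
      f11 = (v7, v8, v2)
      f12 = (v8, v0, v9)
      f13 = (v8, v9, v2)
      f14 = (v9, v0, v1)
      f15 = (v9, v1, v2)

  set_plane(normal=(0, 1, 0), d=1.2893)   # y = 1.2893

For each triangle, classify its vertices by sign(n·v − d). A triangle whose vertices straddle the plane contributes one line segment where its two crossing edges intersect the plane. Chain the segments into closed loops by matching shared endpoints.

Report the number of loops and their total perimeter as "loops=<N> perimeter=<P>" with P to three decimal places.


Straddling triangles (4 of 16):
  (v3,v0,v4) [--+] → (0, 1.2893, 0)–(1.0158, 1.2893, 0)  len=1.0158
  (v3,v4,v2) [-+-] → (1.0158, 1.2893, 0)–(0, 1.2893, 0.777434)  len=1.2792
  (v4,v0,v5) [+--] → (0, 1.2893, 0)–(-1.0158, 1.2893, 0)  len=1.0158
  (v4,v5,v2) [+--] → (-1.0158, 1.2893, 0)–(0, 1.2893, 0.777434)  len=1.2792

Chained into 1 loop(s):
  loop 1: 4 segments, perimeter = 4.5899
Total perimeter = 4.590

loops=1 perimeter=4.590


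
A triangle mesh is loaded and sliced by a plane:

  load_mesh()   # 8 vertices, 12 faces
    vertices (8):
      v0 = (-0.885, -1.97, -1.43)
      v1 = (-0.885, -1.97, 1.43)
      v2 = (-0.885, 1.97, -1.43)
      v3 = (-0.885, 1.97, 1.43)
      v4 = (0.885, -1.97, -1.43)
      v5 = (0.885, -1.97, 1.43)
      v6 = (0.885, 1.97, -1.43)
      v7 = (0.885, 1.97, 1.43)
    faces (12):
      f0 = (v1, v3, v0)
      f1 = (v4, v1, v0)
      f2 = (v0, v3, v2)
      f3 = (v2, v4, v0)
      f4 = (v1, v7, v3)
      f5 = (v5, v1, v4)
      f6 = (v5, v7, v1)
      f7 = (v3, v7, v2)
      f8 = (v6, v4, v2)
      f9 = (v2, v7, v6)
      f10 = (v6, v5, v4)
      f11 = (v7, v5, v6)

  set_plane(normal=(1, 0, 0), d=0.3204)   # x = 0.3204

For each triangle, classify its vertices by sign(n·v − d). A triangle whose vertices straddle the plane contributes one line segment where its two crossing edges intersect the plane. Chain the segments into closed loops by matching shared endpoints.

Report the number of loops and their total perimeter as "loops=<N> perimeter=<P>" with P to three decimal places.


loops=1 perimeter=13.600

Straddling triangles (8 of 12):
  (v4,v1,v0) [+--] → (0.3204, -1.97, -0.517708)–(0.3204, -1.97, -1.43)  len=0.9123
  (v2,v4,v0) [-+-] → (0.3204, -0.713207, -1.43)–(0.3204, -1.97, -1.43)  len=1.2568
  (v1,v7,v3) [-+-] → (0.3204, 0.713207, 1.43)–(0.3204, 1.97, 1.43)  len=1.2568
  (v5,v1,v4) [+-+] → (0.3204, -1.97, 1.43)–(0.3204, -1.97, -0.517708)  len=1.9477
  (v5,v7,v1) [++-] → (0.3204, 0.713207, 1.43)–(0.3204, -1.97, 1.43)  len=2.6832
  (v3,v7,v2) [-+-] → (0.3204, 1.97, 1.43)–(0.3204, 1.97, 0.517708)  len=0.9123
  (v6,v4,v2) [++-] → (0.3204, -0.713207, -1.43)–(0.3204, 1.97, -1.43)  len=2.6832
  (v2,v7,v6) [-++] → (0.3204, 1.97, 0.517708)–(0.3204, 1.97, -1.43)  len=1.9477

Chained into 1 loop(s):
  loop 1: 8 segments, perimeter = 13.6000
Total perimeter = 13.600


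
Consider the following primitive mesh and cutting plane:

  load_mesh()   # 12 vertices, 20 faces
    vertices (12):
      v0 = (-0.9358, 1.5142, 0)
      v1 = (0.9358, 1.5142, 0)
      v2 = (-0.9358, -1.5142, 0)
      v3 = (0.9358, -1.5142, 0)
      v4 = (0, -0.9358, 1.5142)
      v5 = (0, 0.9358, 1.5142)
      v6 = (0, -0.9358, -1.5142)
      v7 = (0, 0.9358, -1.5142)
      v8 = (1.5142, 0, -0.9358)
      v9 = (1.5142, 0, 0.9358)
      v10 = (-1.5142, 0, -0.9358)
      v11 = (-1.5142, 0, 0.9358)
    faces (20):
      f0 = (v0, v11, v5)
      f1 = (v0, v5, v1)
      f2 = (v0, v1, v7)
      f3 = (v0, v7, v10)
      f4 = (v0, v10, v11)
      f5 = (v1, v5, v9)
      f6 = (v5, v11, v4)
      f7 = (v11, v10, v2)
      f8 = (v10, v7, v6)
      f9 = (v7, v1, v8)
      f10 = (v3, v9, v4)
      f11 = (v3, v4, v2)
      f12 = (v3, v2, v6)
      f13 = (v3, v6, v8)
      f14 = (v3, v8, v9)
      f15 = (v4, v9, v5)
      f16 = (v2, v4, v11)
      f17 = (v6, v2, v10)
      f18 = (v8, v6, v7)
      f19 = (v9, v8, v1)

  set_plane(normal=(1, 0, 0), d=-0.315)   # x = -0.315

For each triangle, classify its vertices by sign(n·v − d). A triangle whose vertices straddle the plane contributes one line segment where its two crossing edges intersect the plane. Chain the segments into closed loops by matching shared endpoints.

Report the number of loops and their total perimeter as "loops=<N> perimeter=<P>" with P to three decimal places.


loops=1 perimeter=9.468

Straddling triangles (10 of 20):
  (v0,v11,v5) [--+] → (-0.315, 0.741125, 1.39388)–(-0.315, 1.1305, 1.0045)  len=0.5507
  (v0,v5,v1) [-++] → (-0.315, 1.1305, 1.0045)–(-0.315, 1.5142, 0)  len=1.0753
  (v0,v1,v7) [-++] → (-0.315, 1.5142, 0)–(-0.315, 1.1305, -1.0045)  len=1.0753
  (v0,v7,v10) [-+-] → (-0.315, 1.1305, -1.0045)–(-0.315, 0.741125, -1.39388)  len=0.5507
  (v5,v11,v4) [+-+] → (-0.315, 0.741125, 1.39388)–(-0.315, -0.741125, 1.39388)  len=1.4822
  (v10,v7,v6) [-++] → (-0.315, 0.741125, -1.39388)–(-0.315, -0.741125, -1.39388)  len=1.4822
  (v3,v4,v2) [++-] → (-0.315, -1.1305, 1.0045)–(-0.315, -1.5142, 0)  len=1.0753
  (v3,v2,v6) [+-+] → (-0.315, -1.5142, 0)–(-0.315, -1.1305, -1.0045)  len=1.0753
  (v2,v4,v11) [-+-] → (-0.315, -1.1305, 1.0045)–(-0.315, -0.741125, 1.39388)  len=0.5507
  (v6,v2,v10) [+--] → (-0.315, -1.1305, -1.0045)–(-0.315, -0.741125, -1.39388)  len=0.5507

Chained into 1 loop(s):
  loop 1: 10 segments, perimeter = 9.4683
Total perimeter = 9.468


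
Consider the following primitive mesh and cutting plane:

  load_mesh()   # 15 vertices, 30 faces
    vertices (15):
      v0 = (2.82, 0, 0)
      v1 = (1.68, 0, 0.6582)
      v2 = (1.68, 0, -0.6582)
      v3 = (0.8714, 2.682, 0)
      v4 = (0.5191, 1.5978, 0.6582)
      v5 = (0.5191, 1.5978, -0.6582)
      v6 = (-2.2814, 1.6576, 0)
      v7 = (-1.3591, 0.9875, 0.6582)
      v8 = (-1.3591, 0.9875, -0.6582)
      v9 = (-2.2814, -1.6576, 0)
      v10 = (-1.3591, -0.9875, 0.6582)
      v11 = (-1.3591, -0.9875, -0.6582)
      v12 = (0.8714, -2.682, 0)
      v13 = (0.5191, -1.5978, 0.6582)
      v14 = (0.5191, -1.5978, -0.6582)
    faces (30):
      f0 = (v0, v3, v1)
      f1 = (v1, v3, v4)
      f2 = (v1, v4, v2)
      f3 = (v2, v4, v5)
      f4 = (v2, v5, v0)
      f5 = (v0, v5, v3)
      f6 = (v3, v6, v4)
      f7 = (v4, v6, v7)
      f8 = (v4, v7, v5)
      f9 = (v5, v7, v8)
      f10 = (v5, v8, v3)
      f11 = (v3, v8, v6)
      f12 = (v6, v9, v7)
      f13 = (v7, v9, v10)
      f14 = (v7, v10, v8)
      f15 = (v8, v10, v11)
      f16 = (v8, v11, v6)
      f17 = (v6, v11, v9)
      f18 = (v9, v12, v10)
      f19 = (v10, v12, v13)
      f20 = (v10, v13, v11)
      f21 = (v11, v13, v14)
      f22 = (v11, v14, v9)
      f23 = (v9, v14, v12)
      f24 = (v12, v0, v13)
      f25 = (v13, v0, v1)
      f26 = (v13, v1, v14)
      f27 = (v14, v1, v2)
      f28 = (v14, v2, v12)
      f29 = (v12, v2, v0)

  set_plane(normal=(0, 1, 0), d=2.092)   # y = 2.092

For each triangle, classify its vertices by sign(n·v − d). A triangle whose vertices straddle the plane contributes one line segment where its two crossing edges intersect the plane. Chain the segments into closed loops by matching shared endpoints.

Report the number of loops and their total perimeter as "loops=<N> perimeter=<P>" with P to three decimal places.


loops=1 perimeter=4.759

Straddling triangles (6 of 30):
  (v0,v3,v1) [-+-] → (1.30006, 2.092, 0)–(1.04928, 2.092, 0.144794)  len=0.2896
  (v1,v3,v4) [-+-] → (1.04928, 2.092, 0.144794)–(0.679685, 2.092, 0.358179)  len=0.4268
  (v0,v5,v3) [--+] → (0.679685, 2.092, -0.358179)–(1.30006, 2.092, 0)  len=0.7164
  (v3,v6,v4) [+--] → (-0.944445, 2.092, 0)–(0.679685, 2.092, 0.358179)  len=1.6632
  (v5,v8,v3) [--+] → (0.0947727, 2.092, -0.229176)–(0.679685, 2.092, -0.358179)  len=0.5990
  (v3,v8,v6) [+--] → (0.0947727, 2.092, -0.229176)–(-0.944445, 2.092, 0)  len=1.0642

Chained into 1 loop(s):
  loop 1: 6 segments, perimeter = 4.7590
Total perimeter = 4.759


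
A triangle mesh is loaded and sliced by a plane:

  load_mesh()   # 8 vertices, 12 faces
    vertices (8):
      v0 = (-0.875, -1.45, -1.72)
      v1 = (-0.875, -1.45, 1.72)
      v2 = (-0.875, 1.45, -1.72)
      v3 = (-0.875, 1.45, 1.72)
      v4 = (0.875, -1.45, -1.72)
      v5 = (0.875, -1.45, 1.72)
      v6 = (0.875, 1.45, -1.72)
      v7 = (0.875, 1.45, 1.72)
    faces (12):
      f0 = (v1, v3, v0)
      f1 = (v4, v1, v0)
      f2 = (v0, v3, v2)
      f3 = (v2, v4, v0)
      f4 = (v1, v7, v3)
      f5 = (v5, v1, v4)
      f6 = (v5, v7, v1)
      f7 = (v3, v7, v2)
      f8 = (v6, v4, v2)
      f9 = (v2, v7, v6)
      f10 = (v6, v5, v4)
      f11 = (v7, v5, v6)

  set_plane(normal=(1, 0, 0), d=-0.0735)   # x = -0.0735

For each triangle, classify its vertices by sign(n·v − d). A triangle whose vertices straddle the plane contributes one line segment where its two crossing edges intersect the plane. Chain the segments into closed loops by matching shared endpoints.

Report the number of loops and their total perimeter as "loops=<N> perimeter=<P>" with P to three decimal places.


loops=1 perimeter=12.680

Straddling triangles (8 of 12):
  (v4,v1,v0) [+--] → (-0.0735, -1.45, 0.14448)–(-0.0735, -1.45, -1.72)  len=1.8645
  (v2,v4,v0) [-+-] → (-0.0735, 0.1218, -1.72)–(-0.0735, -1.45, -1.72)  len=1.5718
  (v1,v7,v3) [-+-] → (-0.0735, -0.1218, 1.72)–(-0.0735, 1.45, 1.72)  len=1.5718
  (v5,v1,v4) [+-+] → (-0.0735, -1.45, 1.72)–(-0.0735, -1.45, 0.14448)  len=1.5755
  (v5,v7,v1) [++-] → (-0.0735, -0.1218, 1.72)–(-0.0735, -1.45, 1.72)  len=1.3282
  (v3,v7,v2) [-+-] → (-0.0735, 1.45, 1.72)–(-0.0735, 1.45, -0.14448)  len=1.8645
  (v6,v4,v2) [++-] → (-0.0735, 0.1218, -1.72)–(-0.0735, 1.45, -1.72)  len=1.3282
  (v2,v7,v6) [-++] → (-0.0735, 1.45, -0.14448)–(-0.0735, 1.45, -1.72)  len=1.5755

Chained into 1 loop(s):
  loop 1: 8 segments, perimeter = 12.6800
Total perimeter = 12.680


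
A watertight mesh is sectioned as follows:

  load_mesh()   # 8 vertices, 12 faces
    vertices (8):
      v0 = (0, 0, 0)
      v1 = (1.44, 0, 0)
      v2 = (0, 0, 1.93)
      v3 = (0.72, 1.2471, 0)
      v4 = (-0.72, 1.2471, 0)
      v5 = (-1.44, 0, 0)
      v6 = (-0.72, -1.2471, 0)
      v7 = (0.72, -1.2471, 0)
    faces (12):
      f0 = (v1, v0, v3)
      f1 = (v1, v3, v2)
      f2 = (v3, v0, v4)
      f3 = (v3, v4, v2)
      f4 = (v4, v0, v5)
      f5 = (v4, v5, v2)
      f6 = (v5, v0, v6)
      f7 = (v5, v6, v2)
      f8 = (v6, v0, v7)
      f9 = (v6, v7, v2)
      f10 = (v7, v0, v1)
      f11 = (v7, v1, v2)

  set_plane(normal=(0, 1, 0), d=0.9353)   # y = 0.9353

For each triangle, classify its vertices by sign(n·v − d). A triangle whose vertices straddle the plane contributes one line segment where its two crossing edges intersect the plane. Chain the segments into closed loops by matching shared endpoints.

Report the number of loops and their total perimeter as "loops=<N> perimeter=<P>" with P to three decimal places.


Straddling triangles (6 of 12):
  (v1,v0,v3) [--+] → (0.539986, 0.9353, 0)–(0.900014, 0.9353, 0)  len=0.3600
  (v1,v3,v2) [-+-] → (0.900014, 0.9353, 0)–(0.539986, 0.9353, 0.482539)  len=0.6021
  (v3,v0,v4) [+-+] → (0.539986, 0.9353, 0)–(-0.539986, 0.9353, 0)  len=1.0800
  (v3,v4,v2) [++-] → (-0.539986, 0.9353, 0.482539)–(0.539986, 0.9353, 0.482539)  len=1.0800
  (v4,v0,v5) [+--] → (-0.539986, 0.9353, 0)–(-0.900014, 0.9353, 0)  len=0.3600
  (v4,v5,v2) [+--] → (-0.900014, 0.9353, 0)–(-0.539986, 0.9353, 0.482539)  len=0.6021

Chained into 1 loop(s):
  loop 1: 6 segments, perimeter = 4.0841
Total perimeter = 4.084

loops=1 perimeter=4.084


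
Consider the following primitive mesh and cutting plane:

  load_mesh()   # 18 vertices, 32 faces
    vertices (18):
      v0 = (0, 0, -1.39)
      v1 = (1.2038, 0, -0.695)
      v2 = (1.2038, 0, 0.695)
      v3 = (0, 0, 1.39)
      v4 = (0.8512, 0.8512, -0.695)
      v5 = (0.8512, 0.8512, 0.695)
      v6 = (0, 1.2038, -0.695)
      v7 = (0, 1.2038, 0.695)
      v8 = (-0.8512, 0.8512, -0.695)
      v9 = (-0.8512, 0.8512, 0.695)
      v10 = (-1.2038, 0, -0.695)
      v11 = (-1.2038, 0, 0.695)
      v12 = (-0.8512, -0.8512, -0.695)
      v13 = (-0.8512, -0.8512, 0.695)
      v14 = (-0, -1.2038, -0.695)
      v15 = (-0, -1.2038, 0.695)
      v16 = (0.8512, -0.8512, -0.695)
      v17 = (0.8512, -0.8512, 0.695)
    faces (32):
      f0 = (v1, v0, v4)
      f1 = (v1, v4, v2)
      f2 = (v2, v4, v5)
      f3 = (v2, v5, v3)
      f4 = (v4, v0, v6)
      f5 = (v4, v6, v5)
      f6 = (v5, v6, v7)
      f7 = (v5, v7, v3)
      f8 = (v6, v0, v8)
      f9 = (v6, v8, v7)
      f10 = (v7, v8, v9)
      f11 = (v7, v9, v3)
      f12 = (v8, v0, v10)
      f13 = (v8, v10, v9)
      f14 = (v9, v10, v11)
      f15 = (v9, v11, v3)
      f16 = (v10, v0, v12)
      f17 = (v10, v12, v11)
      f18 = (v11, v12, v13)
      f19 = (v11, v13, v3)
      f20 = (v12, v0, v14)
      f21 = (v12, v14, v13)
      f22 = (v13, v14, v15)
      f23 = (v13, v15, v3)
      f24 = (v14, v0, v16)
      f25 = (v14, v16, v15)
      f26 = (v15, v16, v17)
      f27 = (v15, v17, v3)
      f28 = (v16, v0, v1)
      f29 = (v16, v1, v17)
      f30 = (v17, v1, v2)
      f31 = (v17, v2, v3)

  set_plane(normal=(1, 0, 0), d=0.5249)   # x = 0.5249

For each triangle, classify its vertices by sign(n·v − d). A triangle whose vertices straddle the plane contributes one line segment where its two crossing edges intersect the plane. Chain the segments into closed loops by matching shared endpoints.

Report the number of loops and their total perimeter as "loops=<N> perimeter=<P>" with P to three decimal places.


Straddling triangles (12 of 32):
  (v1,v0,v4) [+-+] → (0.5249, 0, -1.08696)–(0.5249, 0.5249, -0.961422)  len=0.5397
  (v2,v5,v3) [++-] → (0.5249, 0.5249, 0.961422)–(0.5249, 0, 1.08696)  len=0.5397
  (v4,v0,v6) [+--] → (0.5249, 0.5249, -0.961422)–(0.5249, 0.986366, -0.695)  len=0.5329
  (v4,v6,v5) [+-+] → (0.5249, 0.986366, -0.695)–(0.5249, 0.986366, 0.162156)  len=0.8572
  (v5,v6,v7) [+--] → (0.5249, 0.986366, 0.162156)–(0.5249, 0.986366, 0.695)  len=0.5328
  (v5,v7,v3) [+--] → (0.5249, 0.986366, 0.695)–(0.5249, 0.5249, 0.961422)  len=0.5329
  (v14,v0,v16) [--+] → (0.5249, -0.5249, -0.961422)–(0.5249, -0.986366, -0.695)  len=0.5329
  (v14,v16,v15) [-+-] → (0.5249, -0.986366, -0.695)–(0.5249, -0.986366, -0.162156)  len=0.5328
  (v15,v16,v17) [-++] → (0.5249, -0.986366, -0.162156)–(0.5249, -0.986366, 0.695)  len=0.8572
  (v15,v17,v3) [-+-] → (0.5249, -0.986366, 0.695)–(0.5249, -0.5249, 0.961422)  len=0.5329
  (v16,v0,v1) [+-+] → (0.5249, -0.5249, -0.961422)–(0.5249, 0, -1.08696)  len=0.5397
  (v17,v2,v3) [++-] → (0.5249, 0, 1.08696)–(0.5249, -0.5249, 0.961422)  len=0.5397

Chained into 1 loop(s):
  loop 1: 12 segments, perimeter = 7.0702
Total perimeter = 7.070

loops=1 perimeter=7.070
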